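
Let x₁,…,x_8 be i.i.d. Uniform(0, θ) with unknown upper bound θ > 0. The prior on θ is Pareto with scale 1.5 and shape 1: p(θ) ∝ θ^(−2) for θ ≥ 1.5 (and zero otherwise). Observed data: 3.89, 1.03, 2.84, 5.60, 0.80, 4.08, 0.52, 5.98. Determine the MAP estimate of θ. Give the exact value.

The Uniform(0, θ) likelihood is θ^(−n) for θ ≥ max(xᵢ), zero otherwise. Here max(xᵢ) = 5.98.
Posterior ∝ θ^(−2) · θ^(−8) = θ^(−10) on θ ≥ max(1.5, 5.98) = 5.98.
This density is strictly decreasing in θ, so the posterior mode lies at the lower boundary of the support.

θ̂_MAP = 5.98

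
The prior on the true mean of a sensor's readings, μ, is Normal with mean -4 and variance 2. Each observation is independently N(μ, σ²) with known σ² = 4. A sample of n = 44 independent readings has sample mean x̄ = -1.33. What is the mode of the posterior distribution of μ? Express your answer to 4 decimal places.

μ̂_MAP = -1.4461

n = 44, x̄ = -1.33.
For a Normal prior and Normal likelihood with known variance, the posterior is Normal; its mode equals its mean, the precision-weighted average.
Prior precision 1/σ₀² = 1/2 = 0.5; data precision n/σ² = 44/4 = 11.
μ̂ = (0.5·(-4) + 11·(-1.33)) / (0.5 + 11) = (-16.63)/11.5 = -1663/1150 ≈ -1.4461.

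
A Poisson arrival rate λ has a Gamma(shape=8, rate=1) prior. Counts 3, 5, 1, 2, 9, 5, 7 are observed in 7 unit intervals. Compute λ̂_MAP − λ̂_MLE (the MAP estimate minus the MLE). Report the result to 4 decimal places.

Σxᵢ = 32. Posterior is Gamma(40, 8); MAP = (40−1)/8 = 39/8 ≈ 4.87500.
MLE = x̄ = 32/7 ≈ 4.57143.
Difference = 39/8 − 32/7 = 17/56 ≈ 0.3036.

MAP − MLE = 0.3036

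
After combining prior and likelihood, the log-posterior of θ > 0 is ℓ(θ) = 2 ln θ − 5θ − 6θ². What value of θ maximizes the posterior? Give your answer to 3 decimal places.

ℓ'(θ) = 2/θ − 5 − 12θ. Setting this to zero and multiplying by θ: 12θ² + 5θ − 2 = 0.
θ = (−5 + √(5² + 4·12·2)) / (2·12) = (−5 + √121) / 24 = (−5 + 11)/24 = 1/4.
ℓ''(θ) = −2/θ² − 12 < 0, confirming a maximum.

θ̂_MAP = 0.250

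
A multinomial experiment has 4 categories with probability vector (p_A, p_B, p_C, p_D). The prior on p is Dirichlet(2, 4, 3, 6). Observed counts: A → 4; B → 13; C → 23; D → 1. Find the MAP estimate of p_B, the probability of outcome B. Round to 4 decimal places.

The posterior is Dirichlet(αᵢ + nᵢ) = Dirichlet(6, 17, 26, 7).
For a Dirichlet(a₁,…,a_K) with all aᵢ > 1, the mode has j-th component (aⱼ − 1)/(Σaᵢ − K).
Here Σaᵢ = 56 and K = 4, so p_B = (17 − 1)/(56 − 4) = 16/52 ≈ 0.3077.

MAP estimate of p_B = 0.3077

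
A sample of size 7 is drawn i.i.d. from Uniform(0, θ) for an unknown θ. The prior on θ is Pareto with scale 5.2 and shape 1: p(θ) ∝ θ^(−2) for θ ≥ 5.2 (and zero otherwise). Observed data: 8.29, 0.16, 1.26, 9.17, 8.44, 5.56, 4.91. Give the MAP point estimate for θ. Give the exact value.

θ̂_MAP = 9.17

The Uniform(0, θ) likelihood is θ^(−n) for θ ≥ max(xᵢ), zero otherwise. Here max(xᵢ) = 9.17.
Posterior ∝ θ^(−2) · θ^(−7) = θ^(−9) on θ ≥ max(5.2, 9.17) = 9.17.
This density is strictly decreasing in θ, so the posterior mode lies at the lower boundary of the support.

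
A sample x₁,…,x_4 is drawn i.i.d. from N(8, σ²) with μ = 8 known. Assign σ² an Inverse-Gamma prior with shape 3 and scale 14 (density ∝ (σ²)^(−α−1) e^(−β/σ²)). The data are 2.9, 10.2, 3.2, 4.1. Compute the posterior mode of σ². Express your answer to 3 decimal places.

σ̂²_MAP = 8.092

Sum of squared deviations about the known mean: SS = (2.9−8)² + (10.2−8)² + (3.2−8)² + (4.1−8)² = 69.1.
The Normal likelihood contributes (σ²)^(−n/2) exp(−SS/(2σ²)), so the posterior is Inverse-Gamma(α + n/2, β + SS/2) = Inverse-Gamma(5, 48.55).
The mode of Inverse-Gamma(a, b) is b/(a+1) = 48.55/6 ≈ 8.092.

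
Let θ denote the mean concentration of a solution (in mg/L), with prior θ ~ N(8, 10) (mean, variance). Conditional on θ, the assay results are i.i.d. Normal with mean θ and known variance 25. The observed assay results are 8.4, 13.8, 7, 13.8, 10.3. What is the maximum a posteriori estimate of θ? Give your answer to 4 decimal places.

θ̂_MAP = 9.7733

n = 5; x̄ = (8.4 + 13.8 + 7 + 13.8 + 10.3)/5 = 53.3/5 = 10.66.
For a Normal prior and Normal likelihood with known variance, the posterior is Normal; its mode equals its mean, the precision-weighted average.
Prior precision 1/σ₀² = 1/10 = 0.1; data precision n/σ² = 5/25 = 0.2.
θ̂ = (0.1·8 + 0.2·10.66) / (0.1 + 0.2) = 2.932/0.3 = 733/75 ≈ 9.7733.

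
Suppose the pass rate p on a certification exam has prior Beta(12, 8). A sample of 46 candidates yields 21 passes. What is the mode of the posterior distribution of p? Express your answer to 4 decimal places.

Prior: Beta(12, 8).
Data: 21 successes in 46 trials. The binomial likelihood contributes p^21(1−p)^25, so the posterior is Beta(12+21, 8+25) = Beta(33, 33).
For Beta(a, b) with a, b > 1 the mode is (a−1)/(a+b−2) = 32/64 ≈ 0.5000.

p̂_MAP = 0.5000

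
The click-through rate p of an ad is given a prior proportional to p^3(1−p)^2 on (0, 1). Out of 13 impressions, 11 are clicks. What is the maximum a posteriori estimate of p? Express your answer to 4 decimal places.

p̂_MAP = 0.7778

The prior density ∝ p^3(1−p)^2 is the kernel of Beta(4, 3).
Data: 11 successes in 13 trials. The binomial likelihood contributes p^11(1−p)^2, so the posterior is Beta(4+11, 3+2) = Beta(15, 5).
For Beta(a, b) with a, b > 1 the mode is (a−1)/(a+b−2) = 14/18 ≈ 0.7778.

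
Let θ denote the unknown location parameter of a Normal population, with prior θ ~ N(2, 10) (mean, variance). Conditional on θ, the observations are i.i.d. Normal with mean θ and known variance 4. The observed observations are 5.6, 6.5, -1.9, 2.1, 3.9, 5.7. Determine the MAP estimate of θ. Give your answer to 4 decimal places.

θ̂_MAP = 3.5469

n = 6; x̄ = (5.6 + 6.5 + (-1.9) + 2.1 + 3.9 + 5.7)/6 = 21.9/6 = 3.65.
For a Normal prior and Normal likelihood with known variance, the posterior is Normal; its mode equals its mean, the precision-weighted average.
Prior precision 1/σ₀² = 1/10 = 0.1; data precision n/σ² = 6/4 = 1.5.
θ̂ = (0.1·2 + 1.5·3.65) / (0.1 + 1.5) = 5.675/1.6 = 3.546875 ≈ 3.5469.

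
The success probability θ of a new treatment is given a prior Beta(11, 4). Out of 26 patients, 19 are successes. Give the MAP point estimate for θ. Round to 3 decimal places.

θ̂_MAP = 0.744

Prior: Beta(11, 4).
Data: 19 successes in 26 trials. The binomial likelihood contributes θ^19(1−θ)^7, so the posterior is Beta(11+19, 4+7) = Beta(30, 11).
For Beta(a, b) with a, b > 1 the mode is (a−1)/(a+b−2) = 29/39 ≈ 0.744.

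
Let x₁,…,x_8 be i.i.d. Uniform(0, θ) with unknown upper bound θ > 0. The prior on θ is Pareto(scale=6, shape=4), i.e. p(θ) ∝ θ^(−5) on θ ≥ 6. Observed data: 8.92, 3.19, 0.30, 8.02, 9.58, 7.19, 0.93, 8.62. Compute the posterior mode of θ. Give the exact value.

θ̂_MAP = 9.58

The Uniform(0, θ) likelihood is θ^(−n) for θ ≥ max(xᵢ), zero otherwise. Here max(xᵢ) = 9.58.
Posterior ∝ θ^(−5) · θ^(−8) = θ^(−13) on θ ≥ max(6, 9.58) = 9.58.
This density is strictly decreasing in θ, so the posterior mode lies at the lower boundary of the support.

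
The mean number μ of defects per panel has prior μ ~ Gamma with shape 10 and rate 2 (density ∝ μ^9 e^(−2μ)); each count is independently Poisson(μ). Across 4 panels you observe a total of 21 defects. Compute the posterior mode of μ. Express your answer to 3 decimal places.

μ̂_MAP = 5.000

Σxᵢ = 21, n = 4.
Posterior ∝ μ^9e^(−2μ) · μ^21e^(−4μ) = μ^30e^(−6μ), i.e. Gamma(shape=31, rate=6).
The mode of a Gamma(a, b) with a ≥ 1 (shape–rate) is (a−1)/b = 30/6 ≈ 5.000.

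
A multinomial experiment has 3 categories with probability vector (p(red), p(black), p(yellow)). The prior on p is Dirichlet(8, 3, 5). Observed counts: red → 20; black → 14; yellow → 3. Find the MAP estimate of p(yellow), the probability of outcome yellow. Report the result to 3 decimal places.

The posterior is Dirichlet(αᵢ + nᵢ) = Dirichlet(28, 17, 8).
For a Dirichlet(a₁,…,a_K) with all aᵢ > 1, the mode has j-th component (aⱼ − 1)/(Σaᵢ − K).
Here Σaᵢ = 53 and K = 3, so p(yellow) = (8 − 1)/(53 − 3) = 7/50 ≈ 0.140.

MAP estimate of p(yellow) = 0.140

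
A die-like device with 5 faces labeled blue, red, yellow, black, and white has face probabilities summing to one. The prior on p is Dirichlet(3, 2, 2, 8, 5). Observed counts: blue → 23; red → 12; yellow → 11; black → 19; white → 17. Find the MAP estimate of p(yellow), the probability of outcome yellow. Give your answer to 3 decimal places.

MAP estimate of p(yellow) = 0.124

The posterior is Dirichlet(αᵢ + nᵢ) = Dirichlet(26, 14, 13, 27, 22).
For a Dirichlet(a₁,…,a_K) with all aᵢ > 1, the mode has j-th component (aⱼ − 1)/(Σaᵢ − K).
Here Σaᵢ = 102 and K = 5, so p(yellow) = (13 − 1)/(102 − 5) = 12/97 ≈ 0.124.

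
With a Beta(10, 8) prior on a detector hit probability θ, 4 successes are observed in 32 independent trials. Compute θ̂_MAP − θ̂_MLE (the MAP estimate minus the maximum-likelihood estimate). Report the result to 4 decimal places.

MAP − MLE = 0.1458

Posterior is Beta(14, 36); MAP = (14−1)/(50−2) = 13/48 ≈ 0.27083.
MLE ignores the prior: θ̂_MLE = k/n = 4/32 ≈ 0.12500.
Difference = 13/48 − 4/32 = 7/48 ≈ 0.1458.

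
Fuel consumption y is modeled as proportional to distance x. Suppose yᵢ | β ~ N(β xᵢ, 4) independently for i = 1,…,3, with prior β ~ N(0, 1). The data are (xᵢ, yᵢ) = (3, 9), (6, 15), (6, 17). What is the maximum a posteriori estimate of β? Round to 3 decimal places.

β̂_MAP = 2.576

log p(β | y) = −Σ(yᵢ − βxᵢ)²/(2·4) − β²/(2·1) + const.
Setting the derivative to zero: Σxᵢ(yᵢ − βxᵢ)/4 − β/1 = 0, so β = Σxᵢyᵢ / (Σxᵢ² + σ²/τ²).
Σxᵢyᵢ = 3·9 + 6·15 + 6·17 = 219; Σxᵢ² = 81; σ²/τ² = 4.
β̂_MAP = 219 / (81 + 4) = 219/85 ≈ 2.576.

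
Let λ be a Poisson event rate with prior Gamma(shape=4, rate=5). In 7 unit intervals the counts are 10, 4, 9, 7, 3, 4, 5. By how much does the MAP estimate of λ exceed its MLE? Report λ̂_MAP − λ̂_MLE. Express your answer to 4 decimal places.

Σxᵢ = 42. Posterior is Gamma(46, 12); MAP = (46−1)/12 = 45/12 ≈ 3.75000.
MLE = x̄ = 42/7 ≈ 6.00000.
Difference = 45/12 − 42/7 = -9/4 ≈ -2.2500.

MAP − MLE = -2.2500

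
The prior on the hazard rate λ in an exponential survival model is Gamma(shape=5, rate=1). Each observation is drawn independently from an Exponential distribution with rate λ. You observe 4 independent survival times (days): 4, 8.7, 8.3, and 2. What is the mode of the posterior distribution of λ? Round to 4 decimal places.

The Exponential(rate=λ) likelihood is ∝ λ^n e^(−λΣtᵢ). Here n = 4 and Σtᵢ = 4 + 8.7 + 8.3 + 2 = 23.
Posterior ∝ λ^4e^(−1λ) · λ^4e^(−23λ) = λ^8e^(−24λ), i.e. Gamma(9, 24).
Mode = (a−1)/b = 8/24 ≈ 0.3333.

λ̂_MAP = 0.3333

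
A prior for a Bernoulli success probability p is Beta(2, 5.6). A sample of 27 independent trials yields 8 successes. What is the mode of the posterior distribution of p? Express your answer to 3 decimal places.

Prior: Beta(2, 5.6).
Data: 8 successes in 27 trials. The binomial likelihood contributes p^8(1−p)^19, so the posterior is Beta(2+8, 5.6+19) = Beta(10, 24.6).
For Beta(a, b) with a, b > 1 the mode is (a−1)/(a+b−2) = 9/32.6 ≈ 0.276.

p̂_MAP = 0.276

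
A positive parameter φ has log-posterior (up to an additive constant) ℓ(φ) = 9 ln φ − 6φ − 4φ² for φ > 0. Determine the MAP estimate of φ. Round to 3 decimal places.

φ̂_MAP = 0.750

ℓ'(φ) = 9/φ − 6 − 8φ. Setting this to zero and multiplying by φ: 8φ² + 6φ − 9 = 0.
φ = (−6 + √(6² + 4·8·9)) / (2·8) = (−6 + √324) / 16 = (−6 + 18)/16 = 3/4.
ℓ''(φ) = −9/φ² − 8 < 0, confirming a maximum.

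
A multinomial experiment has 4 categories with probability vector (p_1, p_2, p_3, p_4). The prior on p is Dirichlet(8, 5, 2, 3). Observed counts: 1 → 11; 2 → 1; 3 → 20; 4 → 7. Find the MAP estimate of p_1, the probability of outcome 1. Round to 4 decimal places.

MAP estimate: 0.3396

The posterior is Dirichlet(αᵢ + nᵢ) = Dirichlet(19, 6, 22, 10).
For a Dirichlet(a₁,…,a_K) with all aᵢ > 1, the mode has j-th component (aⱼ − 1)/(Σaᵢ − K).
Here Σaᵢ = 57 and K = 4, so p_1 = (19 − 1)/(57 − 4) = 18/53 ≈ 0.3396.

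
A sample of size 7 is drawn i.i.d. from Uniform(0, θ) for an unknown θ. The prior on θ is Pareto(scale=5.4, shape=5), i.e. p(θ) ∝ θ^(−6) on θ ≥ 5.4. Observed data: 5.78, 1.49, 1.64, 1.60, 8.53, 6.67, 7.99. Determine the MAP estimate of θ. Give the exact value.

The Uniform(0, θ) likelihood is θ^(−n) for θ ≥ max(xᵢ), zero otherwise. Here max(xᵢ) = 8.53.
Posterior ∝ θ^(−6) · θ^(−7) = θ^(−13) on θ ≥ max(5.4, 8.53) = 8.53.
This density is strictly decreasing in θ, so the posterior mode lies at the lower boundary of the support.

θ̂_MAP = 8.53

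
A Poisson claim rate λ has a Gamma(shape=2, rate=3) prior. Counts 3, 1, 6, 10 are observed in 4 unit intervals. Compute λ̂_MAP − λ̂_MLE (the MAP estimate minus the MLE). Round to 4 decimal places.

MAP − MLE = -2.0000

Σxᵢ = 20. Posterior is Gamma(22, 7); MAP = (22−1)/7 = 21/7 ≈ 3.00000.
MLE = x̄ = 20/4 ≈ 5.00000.
Difference = 21/7 − 20/4 = -2 ≈ -2.0000.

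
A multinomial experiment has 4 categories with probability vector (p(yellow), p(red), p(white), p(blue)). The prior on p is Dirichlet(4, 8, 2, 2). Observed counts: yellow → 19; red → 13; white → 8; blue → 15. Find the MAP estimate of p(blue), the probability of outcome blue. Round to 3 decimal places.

MAP estimate of p(blue) = 0.239

The posterior is Dirichlet(αᵢ + nᵢ) = Dirichlet(23, 21, 10, 17).
For a Dirichlet(a₁,…,a_K) with all aᵢ > 1, the mode has j-th component (aⱼ − 1)/(Σaᵢ − K).
Here Σaᵢ = 71 and K = 4, so p(blue) = (17 − 1)/(71 − 4) = 16/67 ≈ 0.239.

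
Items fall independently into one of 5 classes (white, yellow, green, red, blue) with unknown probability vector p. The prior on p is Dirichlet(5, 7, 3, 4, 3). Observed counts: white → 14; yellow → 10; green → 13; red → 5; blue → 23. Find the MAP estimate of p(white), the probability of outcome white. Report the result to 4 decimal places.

MAP estimate of p(white) = 0.2195

The posterior is Dirichlet(αᵢ + nᵢ) = Dirichlet(19, 17, 16, 9, 26).
For a Dirichlet(a₁,…,a_K) with all aᵢ > 1, the mode has j-th component (aⱼ − 1)/(Σaᵢ − K).
Here Σaᵢ = 87 and K = 5, so p(white) = (19 − 1)/(87 − 5) = 18/82 ≈ 0.2195.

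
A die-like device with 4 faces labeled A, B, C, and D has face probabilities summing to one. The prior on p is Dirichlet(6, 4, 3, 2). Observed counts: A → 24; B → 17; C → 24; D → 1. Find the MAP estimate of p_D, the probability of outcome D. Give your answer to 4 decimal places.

The posterior is Dirichlet(αᵢ + nᵢ) = Dirichlet(30, 21, 27, 3).
For a Dirichlet(a₁,…,a_K) with all aᵢ > 1, the mode has j-th component (aⱼ − 1)/(Σaᵢ − K).
Here Σaᵢ = 81 and K = 4, so p_D = (3 − 1)/(81 − 4) = 2/77 ≈ 0.0260.

MAP estimate of p_D = 0.0260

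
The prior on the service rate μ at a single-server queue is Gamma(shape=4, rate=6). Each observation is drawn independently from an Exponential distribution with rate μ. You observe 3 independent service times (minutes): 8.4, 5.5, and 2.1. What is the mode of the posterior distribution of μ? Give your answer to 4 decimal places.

The Exponential(rate=μ) likelihood is ∝ μ^n e^(−μΣtᵢ). Here n = 3 and Σtᵢ = 8.4 + 5.5 + 2.1 = 16.
Posterior ∝ μ^3e^(−6μ) · μ^3e^(−16μ) = μ^6e^(−22μ), i.e. Gamma(7, 22).
Mode = (a−1)/b = 6/22 ≈ 0.2727.

μ̂_MAP = 0.2727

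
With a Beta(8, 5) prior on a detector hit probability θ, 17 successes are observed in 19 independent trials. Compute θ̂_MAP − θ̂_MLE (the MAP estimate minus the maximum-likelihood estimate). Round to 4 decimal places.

MAP − MLE = -0.0947

Posterior is Beta(25, 7); MAP = (25−1)/(32−2) = 24/30 ≈ 0.80000.
MLE ignores the prior: θ̂_MLE = k/n = 17/19 ≈ 0.89474.
Difference = 24/30 − 17/19 = -9/95 ≈ -0.0947.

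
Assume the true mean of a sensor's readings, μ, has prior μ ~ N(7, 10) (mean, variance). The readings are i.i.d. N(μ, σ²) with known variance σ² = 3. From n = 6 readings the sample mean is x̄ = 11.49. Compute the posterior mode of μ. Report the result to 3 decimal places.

μ̂_MAP = 11.276

n = 6, x̄ = 11.49.
For a Normal prior and Normal likelihood with known variance, the posterior is Normal; its mode equals its mean, the precision-weighted average.
Prior precision 1/σ₀² = 1/10 = 0.1; data precision n/σ² = 6/3 = 2.
μ̂ = (0.1·7 + 2·11.49) / (0.1 + 2) = 23.68/2.1 = 1184/105 ≈ 11.276.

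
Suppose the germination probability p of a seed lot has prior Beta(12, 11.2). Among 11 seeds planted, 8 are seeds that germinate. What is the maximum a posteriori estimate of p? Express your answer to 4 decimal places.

Prior: Beta(12, 11.2).
Data: 8 successes in 11 trials. The binomial likelihood contributes p^8(1−p)^3, so the posterior is Beta(12+8, 11.2+3) = Beta(20, 14.2).
For Beta(a, b) with a, b > 1 the mode is (a−1)/(a+b−2) = 19/32.2 ≈ 0.5901.

p̂_MAP = 0.5901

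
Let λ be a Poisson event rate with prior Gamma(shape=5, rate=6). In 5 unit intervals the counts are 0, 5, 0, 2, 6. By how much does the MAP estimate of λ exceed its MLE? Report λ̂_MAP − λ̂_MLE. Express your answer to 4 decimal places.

Σxᵢ = 13. Posterior is Gamma(18, 11); MAP = (18−1)/11 = 17/11 ≈ 1.54545.
MLE = x̄ = 13/5 ≈ 2.60000.
Difference = 17/11 − 13/5 = -58/55 ≈ -1.0545.

MAP − MLE = -1.0545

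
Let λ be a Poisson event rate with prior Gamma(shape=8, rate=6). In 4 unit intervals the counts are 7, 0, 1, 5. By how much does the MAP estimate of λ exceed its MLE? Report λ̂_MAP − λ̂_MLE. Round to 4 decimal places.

Σxᵢ = 13. Posterior is Gamma(21, 10); MAP = (21−1)/10 = 20/10 ≈ 2.00000.
MLE = x̄ = 13/4 ≈ 3.25000.
Difference = 20/10 − 13/4 = -5/4 ≈ -1.2500.

MAP − MLE = -1.2500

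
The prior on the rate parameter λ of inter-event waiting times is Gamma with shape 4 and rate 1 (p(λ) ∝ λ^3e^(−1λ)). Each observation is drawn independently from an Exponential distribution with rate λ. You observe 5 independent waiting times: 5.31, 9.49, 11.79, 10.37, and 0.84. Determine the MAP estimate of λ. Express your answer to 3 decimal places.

The Exponential(rate=λ) likelihood is ∝ λ^n e^(−λΣtᵢ). Here n = 5 and Σtᵢ = 5.31 + 9.49 + 11.79 + 10.37 + 0.84 = 37.80.
Posterior ∝ λ^3e^(−1λ) · λ^5e^(−37.80λ) = λ^8e^(−38.80λ), i.e. Gamma(9, 38.80).
Mode = (a−1)/b = 8/38.80 ≈ 0.206.

λ̂_MAP = 0.206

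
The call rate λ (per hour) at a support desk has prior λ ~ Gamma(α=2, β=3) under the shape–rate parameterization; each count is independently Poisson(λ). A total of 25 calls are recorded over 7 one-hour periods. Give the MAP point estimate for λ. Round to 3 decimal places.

Σxᵢ = 25, n = 7.
Posterior ∝ λe^(−3λ) · λ^25e^(−7λ) = λ^26e^(−10λ), i.e. Gamma(shape=27, rate=10).
The mode of a Gamma(a, b) with a ≥ 1 (shape–rate) is (a−1)/b = 26/10 ≈ 2.600.

λ̂_MAP = 2.600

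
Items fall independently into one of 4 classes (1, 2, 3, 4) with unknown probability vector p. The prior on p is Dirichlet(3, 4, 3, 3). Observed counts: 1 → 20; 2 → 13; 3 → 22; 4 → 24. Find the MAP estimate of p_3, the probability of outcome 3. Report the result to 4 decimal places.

MAP estimate: 0.2727

The posterior is Dirichlet(αᵢ + nᵢ) = Dirichlet(23, 17, 25, 27).
For a Dirichlet(a₁,…,a_K) with all aᵢ > 1, the mode has j-th component (aⱼ − 1)/(Σaᵢ − K).
Here Σaᵢ = 92 and K = 4, so p_3 = (25 − 1)/(92 − 4) = 24/88 ≈ 0.2727.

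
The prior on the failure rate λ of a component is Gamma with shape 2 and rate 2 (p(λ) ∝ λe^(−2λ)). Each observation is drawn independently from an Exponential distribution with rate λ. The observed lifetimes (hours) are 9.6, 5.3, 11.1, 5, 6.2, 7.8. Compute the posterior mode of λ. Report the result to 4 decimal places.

The Exponential(rate=λ) likelihood is ∝ λ^n e^(−λΣtᵢ). Here n = 6 and Σtᵢ = 9.6 + 5.3 + 11.1 + 5 + 6.2 + 7.8 = 45.
Posterior ∝ λe^(−2λ) · λ^6e^(−45λ) = λ^7e^(−47λ), i.e. Gamma(8, 47).
Mode = (a−1)/b = 7/47 ≈ 0.1489.

λ̂_MAP = 0.1489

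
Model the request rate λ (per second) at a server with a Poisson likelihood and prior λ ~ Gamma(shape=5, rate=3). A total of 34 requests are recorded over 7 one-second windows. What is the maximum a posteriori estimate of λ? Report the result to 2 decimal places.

Σxᵢ = 34, n = 7.
Posterior ∝ λ^4e^(−3λ) · λ^34e^(−7λ) = λ^38e^(−10λ), i.e. Gamma(shape=39, rate=10).
The mode of a Gamma(a, b) with a ≥ 1 (shape–rate) is (a−1)/b = 38/10 ≈ 3.80.

λ̂_MAP = 3.80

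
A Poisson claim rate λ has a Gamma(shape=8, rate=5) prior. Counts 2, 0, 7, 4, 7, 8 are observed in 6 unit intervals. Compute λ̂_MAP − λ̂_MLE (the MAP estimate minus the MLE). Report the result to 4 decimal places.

Σxᵢ = 28. Posterior is Gamma(36, 11); MAP = (36−1)/11 = 35/11 ≈ 3.18182.
MLE = x̄ = 28/6 ≈ 4.66667.
Difference = 35/11 − 28/6 = -49/33 ≈ -1.4848.

MAP − MLE = -1.4848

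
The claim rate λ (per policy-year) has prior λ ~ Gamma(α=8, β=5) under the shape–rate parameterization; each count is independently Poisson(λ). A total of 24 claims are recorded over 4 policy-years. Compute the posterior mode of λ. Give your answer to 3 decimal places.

λ̂_MAP = 3.444

Σxᵢ = 24, n = 4.
Posterior ∝ λ^7e^(−5λ) · λ^24e^(−4λ) = λ^31e^(−9λ), i.e. Gamma(shape=32, rate=9).
The mode of a Gamma(a, b) with a ≥ 1 (shape–rate) is (a−1)/b = 31/9 ≈ 3.444.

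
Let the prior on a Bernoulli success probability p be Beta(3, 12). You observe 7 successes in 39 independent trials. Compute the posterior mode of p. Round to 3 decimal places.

Prior: Beta(3, 12).
Data: 7 successes in 39 trials. The binomial likelihood contributes p^7(1−p)^32, so the posterior is Beta(3+7, 12+32) = Beta(10, 44).
For Beta(a, b) with a, b > 1 the mode is (a−1)/(a+b−2) = 9/52 ≈ 0.173.

p̂_MAP = 0.173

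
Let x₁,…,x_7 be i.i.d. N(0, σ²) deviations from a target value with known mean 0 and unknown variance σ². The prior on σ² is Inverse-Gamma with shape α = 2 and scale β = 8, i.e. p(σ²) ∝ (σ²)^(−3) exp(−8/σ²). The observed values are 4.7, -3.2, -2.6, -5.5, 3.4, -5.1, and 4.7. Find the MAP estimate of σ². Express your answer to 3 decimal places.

Sum of squared deviations about the known mean: SS = (4.7−0)² + (-3.2−0)² + (-2.6−0)² + (-5.5−0)² + (3.4−0)² + (-5.1−0)² + (4.7−0)² = 129.
The Normal likelihood contributes (σ²)^(−n/2) exp(−SS/(2σ²)), so the posterior is Inverse-Gamma(α + n/2, β + SS/2) = Inverse-Gamma(5.5, 72.5).
The mode of Inverse-Gamma(a, b) is b/(a+1) = 72.5/6.5 ≈ 11.154.

σ̂²_MAP = 11.154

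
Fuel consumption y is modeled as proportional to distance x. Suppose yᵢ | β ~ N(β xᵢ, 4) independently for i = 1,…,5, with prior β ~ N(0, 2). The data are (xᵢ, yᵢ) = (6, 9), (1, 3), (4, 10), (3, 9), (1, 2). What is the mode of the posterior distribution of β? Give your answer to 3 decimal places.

log p(β | y) = −Σ(yᵢ − βxᵢ)²/(2·4) − β²/(2·2) + const.
Setting the derivative to zero: Σxᵢ(yᵢ − βxᵢ)/4 − β/2 = 0, so β = Σxᵢyᵢ / (Σxᵢ² + σ²/τ²).
Σxᵢyᵢ = 6·9 + 1·3 + 4·10 + 3·9 + 1·2 = 126; Σxᵢ² = 63; σ²/τ² = 2.
β̂_MAP = 126 / (63 + 2) = 126/65 ≈ 1.938.

β̂_MAP = 1.938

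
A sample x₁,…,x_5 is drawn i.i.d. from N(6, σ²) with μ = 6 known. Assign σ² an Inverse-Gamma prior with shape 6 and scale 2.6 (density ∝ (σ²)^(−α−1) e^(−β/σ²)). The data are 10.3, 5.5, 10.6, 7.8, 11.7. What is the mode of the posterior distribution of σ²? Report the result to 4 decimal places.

Sum of squared deviations about the known mean: SS = (10.3−6)² + (5.5−6)² + (10.6−6)² + (7.8−6)² + (11.7−6)² = 75.63.
The Normal likelihood contributes (σ²)^(−n/2) exp(−SS/(2σ²)), so the posterior is Inverse-Gamma(α + n/2, β + SS/2) = Inverse-Gamma(8.5, 40.415).
The mode of Inverse-Gamma(a, b) is b/(a+1) = 40.415/9.5 ≈ 4.2542.

σ̂²_MAP = 4.2542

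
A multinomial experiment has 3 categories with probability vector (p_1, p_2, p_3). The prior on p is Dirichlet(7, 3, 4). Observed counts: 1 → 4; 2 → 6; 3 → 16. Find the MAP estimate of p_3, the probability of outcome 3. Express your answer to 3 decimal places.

The posterior is Dirichlet(αᵢ + nᵢ) = Dirichlet(11, 9, 20).
For a Dirichlet(a₁,…,a_K) with all aᵢ > 1, the mode has j-th component (aⱼ − 1)/(Σaᵢ − K).
Here Σaᵢ = 40 and K = 3, so p_3 = (20 − 1)/(40 − 3) = 19/37 ≈ 0.514.

MAP estimate: 0.514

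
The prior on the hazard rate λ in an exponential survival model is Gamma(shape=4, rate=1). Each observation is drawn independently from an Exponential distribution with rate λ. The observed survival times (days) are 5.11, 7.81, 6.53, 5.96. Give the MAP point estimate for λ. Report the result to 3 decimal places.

The Exponential(rate=λ) likelihood is ∝ λ^n e^(−λΣtᵢ). Here n = 4 and Σtᵢ = 5.11 + 7.81 + 6.53 + 5.96 = 25.41.
Posterior ∝ λ^3e^(−1λ) · λ^4e^(−25.41λ) = λ^7e^(−26.41λ), i.e. Gamma(8, 26.41).
Mode = (a−1)/b = 7/26.41 ≈ 0.265.

λ̂_MAP = 0.265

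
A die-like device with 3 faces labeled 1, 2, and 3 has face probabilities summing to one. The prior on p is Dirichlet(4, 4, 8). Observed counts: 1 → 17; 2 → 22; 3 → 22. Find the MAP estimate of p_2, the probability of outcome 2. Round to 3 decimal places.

The posterior is Dirichlet(αᵢ + nᵢ) = Dirichlet(21, 26, 30).
For a Dirichlet(a₁,…,a_K) with all aᵢ > 1, the mode has j-th component (aⱼ − 1)/(Σaᵢ − K).
Here Σaᵢ = 77 and K = 3, so p_2 = (26 − 1)/(77 − 3) = 25/74 ≈ 0.338.

MAP estimate: 0.338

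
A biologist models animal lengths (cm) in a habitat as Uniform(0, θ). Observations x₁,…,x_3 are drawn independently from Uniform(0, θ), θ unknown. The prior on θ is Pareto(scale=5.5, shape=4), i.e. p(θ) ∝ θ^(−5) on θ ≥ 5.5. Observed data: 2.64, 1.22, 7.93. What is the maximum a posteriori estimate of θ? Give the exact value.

θ̂_MAP = 7.93

The Uniform(0, θ) likelihood is θ^(−n) for θ ≥ max(xᵢ), zero otherwise. Here max(xᵢ) = 7.93.
Posterior ∝ θ^(−5) · θ^(−3) = θ^(−8) on θ ≥ max(5.5, 7.93) = 7.93.
This density is strictly decreasing in θ, so the posterior mode lies at the lower boundary of the support.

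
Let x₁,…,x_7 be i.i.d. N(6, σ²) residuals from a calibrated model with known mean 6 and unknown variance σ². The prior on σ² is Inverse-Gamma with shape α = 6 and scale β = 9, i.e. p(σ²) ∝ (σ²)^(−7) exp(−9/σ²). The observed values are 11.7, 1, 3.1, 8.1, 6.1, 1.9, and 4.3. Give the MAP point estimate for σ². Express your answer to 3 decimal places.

σ̂²_MAP = 5.144

Sum of squared deviations about the known mean: SS = (11.7−6)² + (1−6)² + (3.1−6)² + (8.1−6)² + (6.1−6)² + (1.9−6)² + (4.3−6)² = 90.02.
The Normal likelihood contributes (σ²)^(−n/2) exp(−SS/(2σ²)), so the posterior is Inverse-Gamma(α + n/2, β + SS/2) = Inverse-Gamma(9.5, 54.01).
The mode of Inverse-Gamma(a, b) is b/(a+1) = 54.01/10.5 ≈ 5.144.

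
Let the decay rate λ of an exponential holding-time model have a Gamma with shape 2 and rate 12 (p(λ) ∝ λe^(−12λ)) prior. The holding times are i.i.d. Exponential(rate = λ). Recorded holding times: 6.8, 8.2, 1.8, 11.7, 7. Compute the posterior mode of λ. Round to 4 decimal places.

λ̂_MAP = 0.1263

The Exponential(rate=λ) likelihood is ∝ λ^n e^(−λΣtᵢ). Here n = 5 and Σtᵢ = 6.8 + 8.2 + 1.8 + 11.7 + 7 = 35.5.
Posterior ∝ λe^(−12λ) · λ^5e^(−35.5λ) = λ^6e^(−47.5λ), i.e. Gamma(7, 47.5).
Mode = (a−1)/b = 6/47.5 ≈ 0.1263.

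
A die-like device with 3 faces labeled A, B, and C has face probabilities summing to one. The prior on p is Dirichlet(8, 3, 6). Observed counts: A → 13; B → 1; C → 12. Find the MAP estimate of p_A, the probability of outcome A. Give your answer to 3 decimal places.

MAP estimate of p_A = 0.500

The posterior is Dirichlet(αᵢ + nᵢ) = Dirichlet(21, 4, 18).
For a Dirichlet(a₁,…,a_K) with all aᵢ > 1, the mode has j-th component (aⱼ − 1)/(Σaᵢ − K).
Here Σaᵢ = 43 and K = 3, so p_A = (21 − 1)/(43 − 3) = 20/40 ≈ 0.500.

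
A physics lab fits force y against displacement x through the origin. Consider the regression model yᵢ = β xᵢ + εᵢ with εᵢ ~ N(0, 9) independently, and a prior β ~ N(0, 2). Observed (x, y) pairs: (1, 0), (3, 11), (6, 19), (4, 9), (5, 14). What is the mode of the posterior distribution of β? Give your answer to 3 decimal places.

log p(β | y) = −Σ(yᵢ − βxᵢ)²/(2·9) − β²/(2·2) + const.
Setting the derivative to zero: Σxᵢ(yᵢ − βxᵢ)/9 − β/2 = 0, so β = Σxᵢyᵢ / (Σxᵢ² + σ²/τ²).
Σxᵢyᵢ = 1·0 + 3·11 + 6·19 + 4·9 + 5·14 = 253; Σxᵢ² = 87; σ²/τ² = 4.5.
β̂_MAP = 253 / (87 + 4.5) = 253/91.5 ≈ 2.765.

β̂_MAP = 2.765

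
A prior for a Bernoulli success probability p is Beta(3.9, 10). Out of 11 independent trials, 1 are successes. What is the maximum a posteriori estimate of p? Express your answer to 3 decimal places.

p̂_MAP = 0.170

Prior: Beta(3.9, 10).
Data: 1 success in 11 trials. The binomial likelihood contributes p(1−p)^10, so the posterior is Beta(3.9+1, 10+10) = Beta(4.9, 20).
For Beta(a, b) with a, b > 1 the mode is (a−1)/(a+b−2) = 3.9/22.9 ≈ 0.170.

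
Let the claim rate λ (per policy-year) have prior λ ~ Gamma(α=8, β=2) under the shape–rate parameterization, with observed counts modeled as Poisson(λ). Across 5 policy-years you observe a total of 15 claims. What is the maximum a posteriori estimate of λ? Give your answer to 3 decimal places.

λ̂_MAP = 3.143

Σxᵢ = 15, n = 5.
Posterior ∝ λ^7e^(−2λ) · λ^15e^(−5λ) = λ^22e^(−7λ), i.e. Gamma(shape=23, rate=7).
The mode of a Gamma(a, b) with a ≥ 1 (shape–rate) is (a−1)/b = 22/7 ≈ 3.143.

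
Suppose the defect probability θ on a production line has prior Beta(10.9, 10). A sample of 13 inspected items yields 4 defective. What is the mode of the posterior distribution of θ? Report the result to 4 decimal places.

θ̂_MAP = 0.4357

Prior: Beta(10.9, 10).
Data: 4 successes in 13 trials. The binomial likelihood contributes θ^4(1−θ)^9, so the posterior is Beta(10.9+4, 10+9) = Beta(14.9, 19).
For Beta(a, b) with a, b > 1 the mode is (a−1)/(a+b−2) = 13.9/31.9 ≈ 0.4357.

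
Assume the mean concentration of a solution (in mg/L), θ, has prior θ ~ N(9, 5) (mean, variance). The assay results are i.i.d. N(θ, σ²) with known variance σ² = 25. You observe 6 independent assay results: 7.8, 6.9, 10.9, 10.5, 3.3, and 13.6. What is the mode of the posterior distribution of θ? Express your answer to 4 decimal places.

θ̂_MAP = 8.9091

n = 6; x̄ = (7.8 + 6.9 + 10.9 + 10.5 + 3.3 + 13.6)/6 = 53/6 = 53/6 ≈ 8.8333.
For a Normal prior and Normal likelihood with known variance, the posterior is Normal; its mode equals its mean, the precision-weighted average.
Prior precision 1/σ₀² = 1/5 = 0.2; data precision n/σ² = 6/25 = 0.24.
θ̂ = (0.2·9 + 0.24·(53/6)) / (0.2 + 0.24) = 3.92/0.44 = 98/11 ≈ 8.9091.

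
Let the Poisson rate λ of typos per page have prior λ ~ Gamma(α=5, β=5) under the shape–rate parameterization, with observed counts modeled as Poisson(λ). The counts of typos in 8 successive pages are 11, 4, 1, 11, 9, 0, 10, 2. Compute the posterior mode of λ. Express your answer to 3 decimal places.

Σxᵢ = 11+4+1+11+9+0+10+2 = 48, with n = 8.
Posterior ∝ λ^4e^(−5λ) · λ^48e^(−8λ) = λ^52e^(−13λ), i.e. Gamma(shape=53, rate=13).
The mode of a Gamma(a, b) with a ≥ 1 (shape–rate) is (a−1)/b = 52/13 ≈ 4.000.

λ̂_MAP = 4.000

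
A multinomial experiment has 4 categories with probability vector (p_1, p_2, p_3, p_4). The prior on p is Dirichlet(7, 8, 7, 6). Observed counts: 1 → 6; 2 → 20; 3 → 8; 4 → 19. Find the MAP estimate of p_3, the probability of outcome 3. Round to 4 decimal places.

The posterior is Dirichlet(αᵢ + nᵢ) = Dirichlet(13, 28, 15, 25).
For a Dirichlet(a₁,…,a_K) with all aᵢ > 1, the mode has j-th component (aⱼ − 1)/(Σaᵢ − K).
Here Σaᵢ = 81 and K = 4, so p_3 = (15 − 1)/(81 − 4) = 14/77 ≈ 0.1818.

MAP estimate: 0.1818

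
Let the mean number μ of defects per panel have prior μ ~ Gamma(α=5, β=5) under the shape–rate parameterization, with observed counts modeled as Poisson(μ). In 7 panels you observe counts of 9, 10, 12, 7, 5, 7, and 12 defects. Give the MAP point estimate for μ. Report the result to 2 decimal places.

Σxᵢ = 9+10+12+7+5+7+12 = 62, with n = 7.
Posterior ∝ μ^4e^(−5μ) · μ^62e^(−7μ) = μ^66e^(−12μ), i.e. Gamma(shape=67, rate=12).
The mode of a Gamma(a, b) with a ≥ 1 (shape–rate) is (a−1)/b = 66/12 ≈ 5.50.

μ̂_MAP = 5.50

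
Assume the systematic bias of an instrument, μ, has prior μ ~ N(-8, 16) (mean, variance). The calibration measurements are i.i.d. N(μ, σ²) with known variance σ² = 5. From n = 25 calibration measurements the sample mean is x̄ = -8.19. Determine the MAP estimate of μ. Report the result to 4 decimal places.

n = 25, x̄ = -8.19.
For a Normal prior and Normal likelihood with known variance, the posterior is Normal; its mode equals its mean, the precision-weighted average.
Prior precision 1/σ₀² = 1/16 = 0.0625; data precision n/σ² = 25/5 = 5.
μ̂ = (0.0625·(-8) + 5·(-8.19)) / (0.0625 + 5) = (-41.45)/5.0625 = -3316/405 ≈ -8.1877.

μ̂_MAP = -8.1877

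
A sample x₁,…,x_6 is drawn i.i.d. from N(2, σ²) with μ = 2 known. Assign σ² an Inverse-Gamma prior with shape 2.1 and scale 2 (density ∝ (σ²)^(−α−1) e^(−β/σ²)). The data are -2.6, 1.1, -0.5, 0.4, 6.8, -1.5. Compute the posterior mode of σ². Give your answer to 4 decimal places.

σ̂²_MAP = 5.7434

Sum of squared deviations about the known mean: SS = (-2.6−2)² + (1.1−2)² + (-0.5−2)² + (0.4−2)² + (6.8−2)² + (-1.5−2)² = 66.07.
The Normal likelihood contributes (σ²)^(−n/2) exp(−SS/(2σ²)), so the posterior is Inverse-Gamma(α + n/2, β + SS/2) = Inverse-Gamma(5.1, 35.035).
The mode of Inverse-Gamma(a, b) is b/(a+1) = 35.035/6.1 ≈ 5.7434.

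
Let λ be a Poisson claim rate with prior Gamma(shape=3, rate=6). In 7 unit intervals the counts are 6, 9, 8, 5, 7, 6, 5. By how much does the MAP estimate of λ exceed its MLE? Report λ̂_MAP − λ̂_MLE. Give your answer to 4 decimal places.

MAP − MLE = -2.8791

Σxᵢ = 46. Posterior is Gamma(49, 13); MAP = (49−1)/13 = 48/13 ≈ 3.69231.
MLE = x̄ = 46/7 ≈ 6.57143.
Difference = 48/13 − 46/7 = -262/91 ≈ -2.8791.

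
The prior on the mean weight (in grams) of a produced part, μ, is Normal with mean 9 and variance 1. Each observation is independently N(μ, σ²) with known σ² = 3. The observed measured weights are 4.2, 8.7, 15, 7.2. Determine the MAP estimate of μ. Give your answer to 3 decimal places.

n = 4; x̄ = (4.2 + 8.7 + 15 + 7.2)/4 = 35.1/4 = 8.775.
For a Normal prior and Normal likelihood with known variance, the posterior is Normal; its mode equals its mean, the precision-weighted average.
Prior precision 1/σ₀² = 1/1 = 1; data precision n/σ² = 4/3.
μ̂ = (1·9 + (4/3)·8.775) / (1 + 4/3) = 20.7/(7/3) = 621/70 ≈ 8.871.

μ̂_MAP = 8.871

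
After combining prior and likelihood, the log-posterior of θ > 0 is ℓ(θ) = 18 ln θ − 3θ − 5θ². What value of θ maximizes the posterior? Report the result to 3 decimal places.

ℓ'(θ) = 18/θ − 3 − 10θ. Setting this to zero and multiplying by θ: 10θ² + 3θ − 18 = 0.
θ = (−3 + √(3² + 4·10·18)) / (2·10) = (−3 + √729) / 20 = (−3 + 27)/20 = 6/5.
ℓ''(θ) = −18/θ² − 10 < 0, confirming a maximum.

θ̂_MAP = 1.200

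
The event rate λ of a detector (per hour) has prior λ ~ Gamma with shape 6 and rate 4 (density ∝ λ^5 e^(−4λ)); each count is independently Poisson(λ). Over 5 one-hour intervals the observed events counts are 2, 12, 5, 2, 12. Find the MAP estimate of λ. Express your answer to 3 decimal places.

Σxᵢ = 2+12+5+2+12 = 33, with n = 5.
Posterior ∝ λ^5e^(−4λ) · λ^33e^(−5λ) = λ^38e^(−9λ), i.e. Gamma(shape=39, rate=9).
The mode of a Gamma(a, b) with a ≥ 1 (shape–rate) is (a−1)/b = 38/9 ≈ 4.222.

λ̂_MAP = 4.222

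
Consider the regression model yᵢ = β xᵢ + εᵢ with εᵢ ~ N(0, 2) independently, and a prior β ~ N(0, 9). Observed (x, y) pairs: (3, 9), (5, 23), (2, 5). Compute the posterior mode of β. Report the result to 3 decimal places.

β̂_MAP = 3.977

log p(β | y) = −Σ(yᵢ − βxᵢ)²/(2·2) − β²/(2·9) + const.
Setting the derivative to zero: Σxᵢ(yᵢ − βxᵢ)/2 − β/9 = 0, so β = Σxᵢyᵢ / (Σxᵢ² + σ²/τ²).
Σxᵢyᵢ = 3·9 + 5·23 + 2·5 = 152; Σxᵢ² = 38; σ²/τ² = 2/9.
β̂_MAP = 152 / (38 + 2/9) = 152/(344/9) = 171/43 ≈ 3.977.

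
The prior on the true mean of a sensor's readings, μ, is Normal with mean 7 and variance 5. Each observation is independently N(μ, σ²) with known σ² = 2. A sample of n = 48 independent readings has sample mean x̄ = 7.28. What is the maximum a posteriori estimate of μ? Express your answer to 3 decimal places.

n = 48, x̄ = 7.28.
For a Normal prior and Normal likelihood with known variance, the posterior is Normal; its mode equals its mean, the precision-weighted average.
Prior precision 1/σ₀² = 1/5 = 0.2; data precision n/σ² = 48/2 = 24.
μ̂ = (0.2·7 + 24·7.28) / (0.2 + 24) = 176.12/24.2 = 4403/605 ≈ 7.278.

μ̂_MAP = 7.278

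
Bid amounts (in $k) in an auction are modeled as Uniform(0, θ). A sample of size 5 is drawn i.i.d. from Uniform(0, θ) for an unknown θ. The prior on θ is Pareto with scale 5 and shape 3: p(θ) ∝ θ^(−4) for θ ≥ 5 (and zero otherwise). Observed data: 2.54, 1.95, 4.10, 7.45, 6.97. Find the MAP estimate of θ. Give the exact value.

The Uniform(0, θ) likelihood is θ^(−n) for θ ≥ max(xᵢ), zero otherwise. Here max(xᵢ) = 7.45.
Posterior ∝ θ^(−4) · θ^(−5) = θ^(−9) on θ ≥ max(5, 7.45) = 7.45.
This density is strictly decreasing in θ, so the posterior mode lies at the lower boundary of the support.

θ̂_MAP = 7.45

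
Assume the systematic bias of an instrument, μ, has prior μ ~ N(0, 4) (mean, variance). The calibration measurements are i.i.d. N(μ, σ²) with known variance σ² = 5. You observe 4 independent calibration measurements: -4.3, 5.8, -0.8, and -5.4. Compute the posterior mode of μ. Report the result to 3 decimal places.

n = 4; x̄ = ((-4.3) + 5.8 + (-0.8) + (-5.4))/4 = -4.7/4 = -1.175.
For a Normal prior and Normal likelihood with known variance, the posterior is Normal; its mode equals its mean, the precision-weighted average.
Prior precision 1/σ₀² = 1/4 = 0.25; data precision n/σ² = 4/5 = 0.8.
μ̂ = (0.25·0 + 0.8·(-1.175)) / (0.25 + 0.8) = (-0.94)/1.05 = -94/105 ≈ -0.895.

μ̂_MAP = -0.895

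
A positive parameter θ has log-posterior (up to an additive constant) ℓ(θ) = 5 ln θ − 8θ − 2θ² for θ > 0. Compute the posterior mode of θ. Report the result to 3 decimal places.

ℓ'(θ) = 5/θ − 8 − 4θ. Setting this to zero and multiplying by θ: 4θ² + 8θ − 5 = 0.
θ = (−8 + √(8² + 4·4·5)) / (2·4) = (−8 + √144) / 8 = (−8 + 12)/8 = 1/2.
ℓ''(θ) = −5/θ² − 4 < 0, confirming a maximum.

θ̂_MAP = 0.500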